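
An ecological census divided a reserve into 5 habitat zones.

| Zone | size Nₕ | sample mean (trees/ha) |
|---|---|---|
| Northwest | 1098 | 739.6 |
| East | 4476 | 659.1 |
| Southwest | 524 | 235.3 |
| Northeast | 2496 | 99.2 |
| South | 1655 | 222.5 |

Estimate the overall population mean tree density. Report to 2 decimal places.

N = 1098 + 4476 + 524 + 2496 + 1655 = 10249.
Weight each subgroup mean by Nₕ/N and sum.
Σ Nₕx̄ₕ = 1098·739.6 + 4476·659.1 + 524·235.3 + 2496·99.2 + 1655·222.5 = 812080.8 + 2950131.6 + 123297.2 + 247603.2 + 368237.5 = 4501350.3.
Divide by N: 4501350.3 / 10249 = 439.1990... → 439.20.

439.20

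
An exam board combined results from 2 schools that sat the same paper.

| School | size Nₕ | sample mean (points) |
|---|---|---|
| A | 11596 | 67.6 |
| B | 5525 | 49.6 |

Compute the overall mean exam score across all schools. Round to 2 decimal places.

N = 17121; weights Wₕ = Nₕ/N = (0.6773, 0.3227).
x̄_st = Σ Wₕ·x̄ₕ = 0.6773·67.6 + 0.3227·49.6 ≈ 61.7913...
→ 61.79.

61.79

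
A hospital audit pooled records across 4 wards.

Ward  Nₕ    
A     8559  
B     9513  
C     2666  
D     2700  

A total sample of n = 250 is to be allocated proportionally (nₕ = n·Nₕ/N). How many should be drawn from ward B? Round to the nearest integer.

101

Share of ward B = 9513/23438 = 0.40588.
Allocate 250 × 0.40588 = 101.470... → 101.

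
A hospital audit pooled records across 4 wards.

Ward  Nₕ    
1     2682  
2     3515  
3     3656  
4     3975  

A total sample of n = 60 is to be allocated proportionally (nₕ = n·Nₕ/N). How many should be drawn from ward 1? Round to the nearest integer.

Share of ward 1 = 2682/13828 = 0.19395.
Allocate 60 × 0.19395 = 11.637... → 12.

12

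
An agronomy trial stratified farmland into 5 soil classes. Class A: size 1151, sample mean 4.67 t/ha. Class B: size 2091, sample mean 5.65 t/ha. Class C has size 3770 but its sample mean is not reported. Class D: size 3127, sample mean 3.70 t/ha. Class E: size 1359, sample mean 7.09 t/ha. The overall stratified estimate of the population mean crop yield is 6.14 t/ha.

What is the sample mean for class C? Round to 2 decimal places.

N = 1151 + 2091 + 3770 + 3127 + 1359 = 11498.
Overall total = μ·N = 6.14·11498 = 70597.72.
Subtract the known strata: 1151·4.67 + 2091·5.65 + 3127·3.70 + 1359·7.09 = 38394.53.
Remaining total for class C: 70597.72 − 38394.53 = 32203.19.
Divide by its size: 32203.19 / 3770 = 8.5420... → 8.54.

8.54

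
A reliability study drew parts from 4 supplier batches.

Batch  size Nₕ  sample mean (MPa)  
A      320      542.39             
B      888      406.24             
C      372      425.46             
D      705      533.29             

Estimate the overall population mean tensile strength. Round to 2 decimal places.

467.64

N = 320 + 888 + 372 + 705 = 2285.
Overall mean = Σ (Nₕ/N)·x̄ₕ — weight by population share, not a simple average.
Σ Nₕx̄ₕ = 320·542.39 + 888·406.24 + 372·425.46 + 705·533.29 = 173564.8 + 360741.12 + 158271.12 + 375969.45 = 1068546.49.
Divide by N: 1068546.49 / 2285 = 467.6352... → 467.64.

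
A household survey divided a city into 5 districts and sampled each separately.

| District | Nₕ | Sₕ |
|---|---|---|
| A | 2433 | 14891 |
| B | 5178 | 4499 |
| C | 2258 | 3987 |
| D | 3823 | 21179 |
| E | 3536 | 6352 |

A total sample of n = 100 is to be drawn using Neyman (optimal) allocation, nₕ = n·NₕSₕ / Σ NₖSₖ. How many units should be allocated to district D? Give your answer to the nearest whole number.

A: NₕSₕ = 2433·14891 = 36229803
B: NₕSₕ = 5178·4499 = 23295822
C: NₕSₕ = 2258·3987 = 9002646
D: NₕSₕ = 3823·21179 = 80967317
E: NₕSₕ = 3536·6352 = 22460672
Σ NₕSₕ = 171956260.
n_D = 100·80967317/171956260 = 47.086... → 47.

47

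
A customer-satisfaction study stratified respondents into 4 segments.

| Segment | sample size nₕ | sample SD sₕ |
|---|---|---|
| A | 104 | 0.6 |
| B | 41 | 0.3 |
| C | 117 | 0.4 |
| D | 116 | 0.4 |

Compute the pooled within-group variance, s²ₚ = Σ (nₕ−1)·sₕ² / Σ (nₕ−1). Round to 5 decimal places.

A: (104−1)·0.6² = 103·0.36 = 37.08
B: (41−1)·0.3² = 40·0.09 = 3.6
C: (117−1)·0.4² = 116·0.16 = 18.56
D: (116−1)·0.4² = 115·0.16 = 18.4
Numerator = 77.64; denominator = Σ(nₕ−1) = 374.
s²ₚ = 77.64/374 = 0.2075936... → 0.20759.

0.20759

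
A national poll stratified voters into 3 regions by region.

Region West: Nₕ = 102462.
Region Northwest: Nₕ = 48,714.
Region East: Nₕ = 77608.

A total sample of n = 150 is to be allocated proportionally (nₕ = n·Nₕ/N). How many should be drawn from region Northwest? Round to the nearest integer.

32

N = 102462 + 48714 + 77608 = 228784.
n_Northwest = 150·48714/228784 = 31.939... → 32.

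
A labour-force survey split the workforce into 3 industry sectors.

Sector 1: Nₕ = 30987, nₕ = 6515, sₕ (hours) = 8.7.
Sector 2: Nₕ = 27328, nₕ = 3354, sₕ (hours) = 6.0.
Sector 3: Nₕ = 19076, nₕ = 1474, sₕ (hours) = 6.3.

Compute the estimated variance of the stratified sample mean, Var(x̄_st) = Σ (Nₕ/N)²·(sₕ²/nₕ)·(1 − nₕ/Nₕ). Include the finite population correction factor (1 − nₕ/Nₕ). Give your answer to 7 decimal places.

0.0041546

N = 77391. Term for each stratum: Wₕ²sₕ²/nₕ·(1−nₕ/Nₕ).
Var(x̄_st) = 0.0014709305 + 0.0011741048 + 0.0015095657 = 0.0041546011 → 0.0041546.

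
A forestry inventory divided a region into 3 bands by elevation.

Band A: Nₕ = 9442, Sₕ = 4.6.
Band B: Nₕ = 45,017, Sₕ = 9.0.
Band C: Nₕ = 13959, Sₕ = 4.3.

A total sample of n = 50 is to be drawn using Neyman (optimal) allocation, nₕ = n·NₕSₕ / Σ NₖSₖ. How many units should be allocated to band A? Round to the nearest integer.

4

Σ NₕSₕ = 9442·4.6 + 45017·9.0 + 13959·4.3 = 508609.9.
Share for A: 43433.2/508609.9 = 0.08540.
n_A = 50 × 0.08540 = 4.270... → 4.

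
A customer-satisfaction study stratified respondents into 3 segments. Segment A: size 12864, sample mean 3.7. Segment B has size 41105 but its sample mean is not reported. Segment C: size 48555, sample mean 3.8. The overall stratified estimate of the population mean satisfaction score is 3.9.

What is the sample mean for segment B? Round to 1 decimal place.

4.1

N = 12864 + 41105 + 48555 = 102524.
Overall total = μ·N = 3.9·102524 = 399843.6.
Subtract the known strata: 12864·3.7 + 48555·3.8 = 232105.8.
Remaining total for segment B: 399843.6 − 232105.8 = 167737.8.
Divide by its size: 167737.8 / 41105 = 4.081... → 4.1.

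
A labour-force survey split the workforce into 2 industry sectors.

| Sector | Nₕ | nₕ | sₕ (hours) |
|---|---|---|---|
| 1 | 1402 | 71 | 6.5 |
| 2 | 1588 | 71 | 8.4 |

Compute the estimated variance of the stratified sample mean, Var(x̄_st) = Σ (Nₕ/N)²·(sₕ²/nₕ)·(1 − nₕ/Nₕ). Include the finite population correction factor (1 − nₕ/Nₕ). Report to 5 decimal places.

0.39200

N = 2990; Wₕ = Nₕ/N.
sector 1: (1402/2990)²·6.5²/71·(1 − 71/1402) = 0.12420871
sector 2: (1588/2990)²·8.4²/71·(1 − 71/1588) = 0.26778974
Sum = 0.39199845 → 0.39200.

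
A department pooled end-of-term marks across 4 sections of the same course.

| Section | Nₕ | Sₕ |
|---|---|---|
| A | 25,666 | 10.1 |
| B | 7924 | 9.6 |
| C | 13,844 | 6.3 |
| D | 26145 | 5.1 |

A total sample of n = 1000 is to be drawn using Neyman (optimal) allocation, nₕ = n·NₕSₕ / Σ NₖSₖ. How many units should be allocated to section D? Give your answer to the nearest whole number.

240

A: NₕSₕ = 25666·10.1 = 259226.6
B: NₕSₕ = 7924·9.6 = 76070.4
C: NₕSₕ = 13844·6.3 = 87217.2
D: NₕSₕ = 26145·5.1 = 133339.5
Σ NₕSₕ = 555853.7.
n_D = 1000·133339.5/555853.7 = 239.882... → 240.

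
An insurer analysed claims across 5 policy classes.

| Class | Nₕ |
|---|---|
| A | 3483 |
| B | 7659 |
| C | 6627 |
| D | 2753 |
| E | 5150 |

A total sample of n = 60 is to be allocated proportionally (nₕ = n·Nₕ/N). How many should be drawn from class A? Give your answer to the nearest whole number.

Share of class A = 3483/25672 = 0.13567.
Allocate 60 × 0.13567 = 8.140... → 8.

8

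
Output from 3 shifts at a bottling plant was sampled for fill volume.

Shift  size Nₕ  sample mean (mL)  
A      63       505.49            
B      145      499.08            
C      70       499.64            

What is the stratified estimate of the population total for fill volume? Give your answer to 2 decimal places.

Estimate total by summing Nₕ·x̄ₕ over strata.
63·505.49 + 145·499.08 + 70·499.64 = 31845.87 + 72366.6 + 34974.8 = 139187.27.

139187.27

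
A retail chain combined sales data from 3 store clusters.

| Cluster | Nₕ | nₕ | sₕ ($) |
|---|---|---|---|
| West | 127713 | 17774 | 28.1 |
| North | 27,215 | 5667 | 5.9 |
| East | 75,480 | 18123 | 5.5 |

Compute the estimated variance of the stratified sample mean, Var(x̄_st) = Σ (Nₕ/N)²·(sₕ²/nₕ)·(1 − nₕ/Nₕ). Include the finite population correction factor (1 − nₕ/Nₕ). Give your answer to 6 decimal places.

0.011953

N = 230408. Term for each stratum: Wₕ²sₕ²/nₕ·(1−nₕ/Nₕ).
Var(x̄_st) = 0.011749496 + 0.000067853 + 0.000136119 = 0.011953468 → 0.011953.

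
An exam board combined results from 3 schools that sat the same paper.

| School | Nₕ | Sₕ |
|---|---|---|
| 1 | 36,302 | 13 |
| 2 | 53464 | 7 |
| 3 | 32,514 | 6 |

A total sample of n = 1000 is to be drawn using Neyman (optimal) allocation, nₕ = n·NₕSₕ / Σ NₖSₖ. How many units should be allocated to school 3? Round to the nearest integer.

187

1: NₕSₕ = 36302·13 = 471926
2: NₕSₕ = 53464·7 = 374248
3: NₕSₕ = 32514·6 = 195084
Σ NₕSₕ = 1041258.
n_3 = 1000·195084/1041258 = 187.354... → 187.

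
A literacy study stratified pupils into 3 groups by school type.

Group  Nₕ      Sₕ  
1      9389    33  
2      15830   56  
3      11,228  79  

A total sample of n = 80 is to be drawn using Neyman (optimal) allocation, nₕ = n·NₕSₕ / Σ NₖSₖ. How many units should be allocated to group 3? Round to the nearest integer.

Σ NₕSₕ = 9389·33 + 15830·56 + 11228·79 = 2083329.
Share for 3: 887012/2083329 = 0.42577.
n_3 = 80 × 0.42577 = 34.061... → 34.

34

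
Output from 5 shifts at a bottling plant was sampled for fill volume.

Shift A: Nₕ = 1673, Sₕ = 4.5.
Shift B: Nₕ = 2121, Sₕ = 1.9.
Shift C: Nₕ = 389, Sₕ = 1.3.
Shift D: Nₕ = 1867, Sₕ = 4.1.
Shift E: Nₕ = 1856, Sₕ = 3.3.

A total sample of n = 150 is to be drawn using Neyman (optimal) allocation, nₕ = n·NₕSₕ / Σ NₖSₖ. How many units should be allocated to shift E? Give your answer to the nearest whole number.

Σ NₕSₕ = 1673·4.5 + 2121·1.9 + 389·1.3 + 1867·4.1 + 1856·3.3 = 25843.6.
Share for E: 6124.8/25843.6 = 0.23699.
n_E = 150 × 0.23699 = 35.549... → 36.

36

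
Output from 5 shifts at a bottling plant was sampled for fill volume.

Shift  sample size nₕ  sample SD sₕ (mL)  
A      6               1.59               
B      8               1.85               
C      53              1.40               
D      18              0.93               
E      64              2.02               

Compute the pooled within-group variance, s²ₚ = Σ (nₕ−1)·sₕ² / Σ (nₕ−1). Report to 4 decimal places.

A: (6−1)·1.59² = 5·2.5281 = 12.6405
B: (8−1)·1.85² = 7·3.4225 = 23.9575
C: (53−1)·1.40² = 52·1.96 = 101.92
D: (18−1)·0.93² = 17·0.8649 = 14.7033
E: (64−1)·2.02² = 63·4.0804 = 257.0652
Numerator = 410.2865; denominator = Σ(nₕ−1) = 144.
s²ₚ = 410.2865/144 = 2.849212... → 2.8492.

2.8492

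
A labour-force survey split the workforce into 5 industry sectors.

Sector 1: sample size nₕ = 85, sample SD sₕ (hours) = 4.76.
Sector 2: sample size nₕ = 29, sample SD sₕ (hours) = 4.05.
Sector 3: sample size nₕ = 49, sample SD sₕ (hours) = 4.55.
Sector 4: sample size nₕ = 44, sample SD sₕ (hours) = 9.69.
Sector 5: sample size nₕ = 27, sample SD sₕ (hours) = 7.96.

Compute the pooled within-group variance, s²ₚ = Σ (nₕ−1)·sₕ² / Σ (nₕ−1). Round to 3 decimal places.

1: (85−1)·4.76² = 84·22.6576 = 1903.2384
2: (29−1)·4.05² = 28·16.4025 = 459.27
3: (49−1)·4.55² = 48·20.7025 = 993.72
4: (44−1)·9.69² = 43·93.8961 = 4037.5323
5: (27−1)·7.96² = 26·63.3616 = 1647.4016
Numerator = 9041.1623; denominator = Σ(nₕ−1) = 229.
s²ₚ = 9041.1623/229 = 39.48106... → 39.481.

39.481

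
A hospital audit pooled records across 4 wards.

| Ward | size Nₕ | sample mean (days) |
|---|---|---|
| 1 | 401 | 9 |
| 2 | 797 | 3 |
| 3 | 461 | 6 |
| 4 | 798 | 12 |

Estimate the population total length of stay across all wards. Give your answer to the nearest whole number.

1: 401·9 = 3609
2: 797·3 = 2391
3: 461·6 = 2766
4: 798·12 = 9576
τ̂ = Σ Nₕx̄ₕ = 18342.

18342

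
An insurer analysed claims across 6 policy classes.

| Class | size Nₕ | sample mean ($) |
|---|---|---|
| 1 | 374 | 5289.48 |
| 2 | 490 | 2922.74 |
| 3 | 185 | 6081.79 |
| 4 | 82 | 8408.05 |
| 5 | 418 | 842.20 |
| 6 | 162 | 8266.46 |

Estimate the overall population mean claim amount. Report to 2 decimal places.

4042.20

N = 1711; weights Wₕ = Nₕ/N = (0.2186, 0.2864, 0.1081, 0.0479, 0.2443, 0.0947).
x̄_st = Σ Wₕ·x̄ₕ = 0.2186·5289.48 + 0.2864·2922.74 + 0.1081·6081.79 + 0.0479·8408.05 + 0.2443·842.20 + 0.0947·8266.46 ≈ 4042.2008...
→ 4042.20.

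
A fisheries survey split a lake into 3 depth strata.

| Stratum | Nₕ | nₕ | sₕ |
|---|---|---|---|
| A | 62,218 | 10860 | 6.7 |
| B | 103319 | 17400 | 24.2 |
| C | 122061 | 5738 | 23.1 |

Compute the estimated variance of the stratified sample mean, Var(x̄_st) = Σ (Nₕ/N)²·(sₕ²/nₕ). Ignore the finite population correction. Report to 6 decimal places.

N = 287598. Term for each stratum: Wₕ²sₕ²/nₕ.
Var(x̄_st) = 0.000193455 + 0.004343803 + 0.016751185 = 0.021288444 → 0.021288.

0.021288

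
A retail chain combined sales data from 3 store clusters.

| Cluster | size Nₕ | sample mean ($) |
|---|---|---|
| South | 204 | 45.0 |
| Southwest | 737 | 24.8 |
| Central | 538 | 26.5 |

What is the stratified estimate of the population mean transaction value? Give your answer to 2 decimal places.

28.20

N = 204 + 737 + 538 = 1479.
Weight each subgroup mean by Nₕ/N and sum.
Σ Nₕx̄ₕ = 204·45.0 + 737·24.8 + 538·26.5 = 9180 + 18277.6 + 14257 = 41714.6.
Divide by N: 41714.6 / 1479 = 28.2046... → 28.20.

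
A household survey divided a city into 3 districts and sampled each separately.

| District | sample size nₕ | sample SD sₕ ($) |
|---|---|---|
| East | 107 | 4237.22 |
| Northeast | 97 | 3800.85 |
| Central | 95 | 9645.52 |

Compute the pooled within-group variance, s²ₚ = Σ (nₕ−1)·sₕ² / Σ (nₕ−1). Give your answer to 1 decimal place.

40660057.5

Degrees of freedom: 106 + 96 + 94 = 296.
Σ(nₕ−1)sₕ² = 106·17954033.3284 + 96·14446460.7225 + 94·93036056.0704 = 12035377032.788.
s²ₚ = 12035377032.788 / 296 = 40660057.543... → 40660057.5.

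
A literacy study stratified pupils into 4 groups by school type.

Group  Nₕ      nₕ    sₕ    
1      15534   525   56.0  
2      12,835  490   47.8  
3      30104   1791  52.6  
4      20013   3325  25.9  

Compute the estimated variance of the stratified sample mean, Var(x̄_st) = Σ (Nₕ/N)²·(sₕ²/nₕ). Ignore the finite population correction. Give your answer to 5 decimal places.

0.59908

N = 78486; Wₕ = Nₕ/N.
group 1: (15534/78486)²·56.0²/525 = 0.23399090
group 2: (12835/78486)²·47.8²/490 = 0.12470018
group 3: (30104/78486)²·52.6²/1791 = 0.22726885
group 4: (20013/78486)²·25.9²/3325 = 0.01311740
Sum = 0.59907733 → 0.59908.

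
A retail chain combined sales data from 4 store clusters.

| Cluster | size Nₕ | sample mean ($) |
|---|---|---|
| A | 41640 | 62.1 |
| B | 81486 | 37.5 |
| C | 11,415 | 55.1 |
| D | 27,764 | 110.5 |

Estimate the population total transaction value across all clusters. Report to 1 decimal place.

Population total = Σ Nₕ·x̄ₕ (each stratum's size times its mean).
41640·62.1 + 81486·37.5 + 11415·55.1 + 27764·110.5 = 2585844 + 3055725 + 628966.5 + 3067922 = 9338457.5.

9338457.5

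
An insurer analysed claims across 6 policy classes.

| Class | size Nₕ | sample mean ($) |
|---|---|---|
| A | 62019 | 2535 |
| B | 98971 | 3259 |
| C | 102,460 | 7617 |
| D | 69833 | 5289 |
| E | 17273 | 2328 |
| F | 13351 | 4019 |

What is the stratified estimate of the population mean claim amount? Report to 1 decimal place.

4735.9

N = 363907; weights Wₕ = Nₕ/N = (0.1704, 0.2720, 0.2816, 0.1919, 0.0475, 0.0367).
x̄_st = Σ Wₕ·x̄ₕ = 0.1704·2535 + 0.2720·3259 + 0.2816·7617 + 0.1919·5289 + 0.0475·2328 + 0.0367·4019 ≈ 4735.876...
→ 4735.9.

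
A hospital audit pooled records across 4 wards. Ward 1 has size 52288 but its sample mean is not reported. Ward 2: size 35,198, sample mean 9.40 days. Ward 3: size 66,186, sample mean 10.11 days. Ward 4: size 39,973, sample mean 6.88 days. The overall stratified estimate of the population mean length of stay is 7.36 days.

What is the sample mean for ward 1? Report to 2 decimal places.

2.87

N = 52288 + 35198 + 66186 + 39973 = 193645.
Overall total = μ·N = 7.36·193645 = 1425227.2.
Subtract the known strata: 35198·9.40 + 66186·10.11 + 39973·6.88 = 1275015.9.
Remaining total for ward 1: 1425227.2 − 1275015.9 = 150211.3.
Divide by its size: 150211.3 / 52288 = 2.8728... → 2.87.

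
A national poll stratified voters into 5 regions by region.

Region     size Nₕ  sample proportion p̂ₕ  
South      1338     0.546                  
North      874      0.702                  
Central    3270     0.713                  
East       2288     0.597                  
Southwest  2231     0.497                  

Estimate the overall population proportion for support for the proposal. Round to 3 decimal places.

N = 1338 + 874 + 3270 + 2288 + 2231 = 10001.
Overall proportion = Σ (Nₕ/N)·p̂ₕ.
Σ Nₕp̂ₕ = 730.548 + 613.548 + 2331.51 + 1365.936 + 1108.807 = 6150.349.
6150.349 / 10001 = 0.61497... → 0.615.

0.615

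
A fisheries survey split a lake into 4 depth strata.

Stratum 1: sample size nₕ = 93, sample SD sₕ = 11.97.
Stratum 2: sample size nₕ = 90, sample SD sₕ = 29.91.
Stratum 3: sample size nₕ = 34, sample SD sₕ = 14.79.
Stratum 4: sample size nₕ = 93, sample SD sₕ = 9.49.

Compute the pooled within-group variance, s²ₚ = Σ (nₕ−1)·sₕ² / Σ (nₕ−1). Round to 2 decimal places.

Degrees of freedom: 92 + 89 + 33 + 92 = 306.
Σ(nₕ−1)sₕ² = 92·143.2809 + 89·894.6081 + 33·218.7441 + 92·90.0601 = 108306.0482.
s²ₚ = 108306.0482 / 306 = 353.9413... → 353.94.

353.94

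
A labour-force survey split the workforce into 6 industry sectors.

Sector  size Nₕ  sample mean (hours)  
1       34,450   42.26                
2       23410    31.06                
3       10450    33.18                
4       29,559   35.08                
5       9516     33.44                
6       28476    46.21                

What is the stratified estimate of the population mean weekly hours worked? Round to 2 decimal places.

38.28

N = 135861; weights Wₕ = Nₕ/N = (0.2536, 0.1723, 0.0769, 0.2176, 0.0700, 0.2096).
x̄_st = Σ Wₕ·x̄ₕ = 0.2536·42.26 + 0.1723·31.06 + 0.0769·33.18 + 0.2176·35.08 + 0.0700·33.44 + 0.2096·46.21 ≈ 38.2797...
→ 38.28.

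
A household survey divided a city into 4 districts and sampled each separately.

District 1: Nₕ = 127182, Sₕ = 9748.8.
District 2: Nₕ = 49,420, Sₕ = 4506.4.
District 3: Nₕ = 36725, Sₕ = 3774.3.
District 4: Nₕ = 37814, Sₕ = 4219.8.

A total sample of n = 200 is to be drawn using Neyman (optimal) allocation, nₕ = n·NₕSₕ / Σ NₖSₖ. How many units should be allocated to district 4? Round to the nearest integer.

18

Σ NₕSₕ = 127182·9748.8 + 49420·4506.4 + 36725·3774.3 + 37814·4219.8 = 1760756854.3.
Share for 4: 159567517.2/1760756854.3 = 0.09062.
n_4 = 200 × 0.09062 = 18.125... → 18.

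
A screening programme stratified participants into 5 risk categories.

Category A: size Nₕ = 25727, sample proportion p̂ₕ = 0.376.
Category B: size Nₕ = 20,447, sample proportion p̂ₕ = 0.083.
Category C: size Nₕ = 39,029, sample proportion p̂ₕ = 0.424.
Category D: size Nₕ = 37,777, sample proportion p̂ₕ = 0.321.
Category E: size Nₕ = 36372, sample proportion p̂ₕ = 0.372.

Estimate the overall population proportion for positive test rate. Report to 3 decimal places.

0.336

Wₕ = Nₕ/N with N = 159352: 0.1614, 0.1283, 0.2449, 0.2371, 0.2282.
p̂_st = 0.1614·0.376 + 0.1283·0.083 + 0.2449·0.424 + 0.2371·0.321 + 0.2282·0.372 ≈ 0.33621... → 0.336.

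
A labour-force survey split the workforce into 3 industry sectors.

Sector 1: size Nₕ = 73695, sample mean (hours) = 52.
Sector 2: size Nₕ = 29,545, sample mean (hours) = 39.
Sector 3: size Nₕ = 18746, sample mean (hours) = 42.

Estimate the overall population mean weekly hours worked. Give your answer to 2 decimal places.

N = 73695 + 29545 + 18746 = 121986.
Overall mean = Σ (Nₕ/N)·x̄ₕ — weight by population share, not a simple average.
Σ Nₕx̄ₕ = 73695·52 + 29545·39 + 18746·42 = 3832140 + 1152255 + 787332 = 5771727.
Divide by N: 5771727 / 121986 = 47.3147... → 47.31.

47.31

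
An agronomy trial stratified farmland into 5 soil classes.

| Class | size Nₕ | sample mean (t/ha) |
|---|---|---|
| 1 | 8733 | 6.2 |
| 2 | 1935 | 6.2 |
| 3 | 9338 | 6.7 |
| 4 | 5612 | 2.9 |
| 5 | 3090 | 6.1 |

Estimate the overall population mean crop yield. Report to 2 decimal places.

5.71

x̄_st = (Σ Nₕx̄ₕ) / (Σ Nₕ) = (8733·6.2 + 1935·6.2 + 9338·6.7 + 5612·2.9 + 3090·6.1) / 28708
= 163830 / 28708 = 5.7068... → 5.71.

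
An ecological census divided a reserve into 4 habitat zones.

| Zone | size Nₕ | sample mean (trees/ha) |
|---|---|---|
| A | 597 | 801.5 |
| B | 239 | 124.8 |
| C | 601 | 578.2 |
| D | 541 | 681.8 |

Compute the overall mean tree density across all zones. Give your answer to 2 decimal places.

N = 597 + 239 + 601 + 541 = 1978.
Weight each subgroup mean by Nₕ/N and sum.
Σ Nₕx̄ₕ = 597·801.5 + 239·124.8 + 601·578.2 + 541·681.8 = 478495.5 + 29827.2 + 347498.2 + 368853.8 = 1224674.7.
Divide by N: 1224674.7 / 1978 = 619.1480... → 619.15.

619.15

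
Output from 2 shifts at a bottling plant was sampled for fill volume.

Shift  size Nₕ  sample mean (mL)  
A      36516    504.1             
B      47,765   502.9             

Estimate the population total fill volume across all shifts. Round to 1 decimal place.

42428734.1

A: 36516·504.1 = 18407715.6
B: 47765·502.9 = 24021018.5
τ̂ = Σ Nₕx̄ₕ = 42428734.1.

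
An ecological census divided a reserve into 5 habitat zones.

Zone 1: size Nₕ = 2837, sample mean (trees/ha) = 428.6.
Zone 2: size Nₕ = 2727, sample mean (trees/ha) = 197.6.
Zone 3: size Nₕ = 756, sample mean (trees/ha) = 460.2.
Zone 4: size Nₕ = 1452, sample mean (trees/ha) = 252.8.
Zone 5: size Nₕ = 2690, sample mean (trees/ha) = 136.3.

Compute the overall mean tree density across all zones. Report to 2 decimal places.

271.12

x̄_st = (Σ Nₕx̄ₕ) / (Σ Nₕ) = (2837·428.6 + 2727·197.6 + 756·460.2 + 1452·252.8 + 2690·136.3) / 10462
= 2836417.2 / 10462 = 271.1162... → 271.12.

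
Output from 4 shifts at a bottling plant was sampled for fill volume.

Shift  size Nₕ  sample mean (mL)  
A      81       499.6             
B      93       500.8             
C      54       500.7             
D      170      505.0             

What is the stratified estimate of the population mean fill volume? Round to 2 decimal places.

N = 81 + 93 + 54 + 170 = 398.
Weight each subgroup mean by Nₕ/N and sum.
Σ Nₕx̄ₕ = 81·499.6 + 93·500.8 + 54·500.7 + 170·505.0 = 40467.6 + 46574.4 + 27037.8 + 85850 = 199929.8.
Divide by N: 199929.8 / 398 = 502.3362... → 502.34.

502.34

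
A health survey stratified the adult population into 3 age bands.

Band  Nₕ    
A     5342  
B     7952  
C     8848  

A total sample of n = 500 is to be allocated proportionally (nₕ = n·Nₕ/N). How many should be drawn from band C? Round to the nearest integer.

200

N = 5342 + 7952 + 8848 = 22142.
n_C = 500·8848/22142 = 199.801... → 200.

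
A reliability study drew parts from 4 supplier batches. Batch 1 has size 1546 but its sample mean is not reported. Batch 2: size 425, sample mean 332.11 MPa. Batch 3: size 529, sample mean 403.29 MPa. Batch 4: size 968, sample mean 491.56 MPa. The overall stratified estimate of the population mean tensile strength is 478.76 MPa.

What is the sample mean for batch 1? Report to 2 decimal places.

536.88

N = 1546 + 425 + 529 + 968 = 3468.
Overall total = μ·N = 478.76·3468 = 1660339.68.
Subtract the known strata: 425·332.11 + 529·403.29 + 968·491.56 = 830317.24.
Remaining total for batch 1: 1660339.68 − 830317.24 = 830022.44.
Divide by its size: 830022.44 / 1546 = 536.8839... → 536.88.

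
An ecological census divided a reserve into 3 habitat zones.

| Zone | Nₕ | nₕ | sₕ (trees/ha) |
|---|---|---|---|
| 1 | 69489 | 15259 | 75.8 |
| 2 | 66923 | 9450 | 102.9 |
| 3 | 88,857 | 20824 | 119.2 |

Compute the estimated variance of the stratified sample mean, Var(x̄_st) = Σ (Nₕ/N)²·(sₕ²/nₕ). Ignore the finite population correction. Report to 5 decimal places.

0.24088

N = 225269; Wₕ = Nₕ/N.
zone 1: (69489/225269)²·75.8²/15259 = 0.03582957
zone 2: (66923/225269)²·102.9²/9450 = 0.09888875
zone 3: (88857/225269)²·119.2²/20824 = 0.10616193
Sum = 0.24088024 → 0.24088.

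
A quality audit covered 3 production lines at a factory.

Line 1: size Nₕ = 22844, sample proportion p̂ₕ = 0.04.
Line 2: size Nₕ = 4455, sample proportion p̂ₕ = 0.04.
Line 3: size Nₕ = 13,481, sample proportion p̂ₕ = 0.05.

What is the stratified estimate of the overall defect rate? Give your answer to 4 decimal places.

0.0433

N = 22844 + 4455 + 13481 = 40780.
Overall proportion = Σ (Nₕ/N)·p̂ₕ.
Σ Nₕp̂ₕ = 913.76 + 178.2 + 674.05 = 1766.01.
1766.01 / 40780 = 0.043306... → 0.0433.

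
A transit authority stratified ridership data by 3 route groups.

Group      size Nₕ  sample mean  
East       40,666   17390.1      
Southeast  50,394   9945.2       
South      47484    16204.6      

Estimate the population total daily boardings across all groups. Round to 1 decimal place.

Population total = Σ Nₕ·x̄ₕ (each stratum's size times its mean).
40666·17390.1 + 50394·9945.2 + 47484·16204.6 = 707185806.6 + 501178408.8 + 769459226.4 = 1977823441.8.

1977823441.8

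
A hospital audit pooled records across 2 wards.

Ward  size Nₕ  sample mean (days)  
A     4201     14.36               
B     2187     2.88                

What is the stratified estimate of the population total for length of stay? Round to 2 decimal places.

66624.92

Estimate total by summing Nₕ·x̄ₕ over strata.
4201·14.36 + 2187·2.88 = 60326.36 + 6298.56 = 66624.92.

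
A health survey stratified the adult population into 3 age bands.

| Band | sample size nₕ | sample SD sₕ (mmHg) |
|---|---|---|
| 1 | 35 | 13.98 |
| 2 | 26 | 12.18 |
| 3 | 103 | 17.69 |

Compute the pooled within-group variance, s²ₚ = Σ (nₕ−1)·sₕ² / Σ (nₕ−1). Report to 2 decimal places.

262.57

1: (35−1)·13.98² = 34·195.4404 = 6644.9736
2: (26−1)·12.18² = 25·148.3524 = 3708.81
3: (103−1)·17.69² = 102·312.9361 = 31919.4822
Numerator = 42273.2658; denominator = Σ(nₕ−1) = 161.
s²ₚ = 42273.2658/161 = 262.5669... → 262.57.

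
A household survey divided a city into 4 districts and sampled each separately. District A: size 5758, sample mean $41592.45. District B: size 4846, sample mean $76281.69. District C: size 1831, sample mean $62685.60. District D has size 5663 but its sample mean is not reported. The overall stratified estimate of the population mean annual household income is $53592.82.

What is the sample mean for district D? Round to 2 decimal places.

Σ Nₕx̄ₕ = N·μ, so 5663·x̄_D = 18098·53592.82 − (5758·41592.45 + 4846·76281.69 + 1831·62685.60).
= 969922856.36 − 723927730.44 = 245995125.92.
x̄_D = 245995125.92 / 5663 = 43439.0122... → 43439.01.

43439.01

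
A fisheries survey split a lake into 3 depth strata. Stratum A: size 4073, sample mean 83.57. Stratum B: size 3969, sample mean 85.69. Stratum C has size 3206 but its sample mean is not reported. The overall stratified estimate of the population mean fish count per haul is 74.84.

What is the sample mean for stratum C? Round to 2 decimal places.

N = 4073 + 3969 + 3206 = 11248.
Overall total = μ·N = 74.84·11248 = 841800.32.
Subtract the known strata: 4073·83.57 + 3969·85.69 = 680484.22.
Remaining total for stratum C: 841800.32 − 680484.22 = 161316.1.
Divide by its size: 161316.1 / 3206 = 50.3169... → 50.32.

50.32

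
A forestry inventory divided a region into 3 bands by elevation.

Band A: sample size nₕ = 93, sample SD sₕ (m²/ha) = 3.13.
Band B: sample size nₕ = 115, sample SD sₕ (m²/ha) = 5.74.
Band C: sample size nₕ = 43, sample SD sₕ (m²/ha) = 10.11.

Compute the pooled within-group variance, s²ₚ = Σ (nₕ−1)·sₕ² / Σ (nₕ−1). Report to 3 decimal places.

36.090

A: (93−1)·3.13² = 92·9.7969 = 901.3148
B: (115−1)·5.74² = 114·32.9476 = 3756.0264
C: (43−1)·10.11² = 42·102.2121 = 4292.9082
Numerator = 8950.2494; denominator = Σ(nₕ−1) = 248.
s²ₚ = 8950.2494/248 = 36.08972... → 36.090.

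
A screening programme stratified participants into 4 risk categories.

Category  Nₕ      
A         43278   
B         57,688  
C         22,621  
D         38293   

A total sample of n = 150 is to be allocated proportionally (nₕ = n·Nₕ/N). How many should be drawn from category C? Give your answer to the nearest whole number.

21

N = 43278 + 57688 + 22621 + 38293 = 161880.
n_C = 150·22621/161880 = 20.961... → 21.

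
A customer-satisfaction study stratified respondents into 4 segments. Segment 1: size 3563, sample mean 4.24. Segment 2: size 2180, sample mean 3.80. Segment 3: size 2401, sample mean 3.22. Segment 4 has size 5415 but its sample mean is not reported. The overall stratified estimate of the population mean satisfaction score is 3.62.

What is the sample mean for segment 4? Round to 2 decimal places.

3.32

N = 3563 + 2180 + 2401 + 5415 = 13559.
Overall total = μ·N = 3.62·13559 = 49083.58.
Subtract the known strata: 3563·4.24 + 2180·3.80 + 2401·3.22 = 31122.34.
Remaining total for segment 4: 49083.58 − 31122.34 = 17961.24.
Divide by its size: 17961.24 / 5415 = 3.3169... → 3.32.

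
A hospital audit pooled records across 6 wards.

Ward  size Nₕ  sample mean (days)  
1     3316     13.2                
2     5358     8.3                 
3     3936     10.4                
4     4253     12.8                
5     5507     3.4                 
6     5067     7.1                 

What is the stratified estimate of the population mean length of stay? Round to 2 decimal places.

x̄_st = (Σ Nₕx̄ₕ) / (Σ Nₕ) = (3316·13.2 + 5358·8.3 + 3936·10.4 + 4253·12.8 + 5507·3.4 + 5067·7.1) / 27437
= 238314.9 / 27437 = 8.6859... → 8.69.

8.69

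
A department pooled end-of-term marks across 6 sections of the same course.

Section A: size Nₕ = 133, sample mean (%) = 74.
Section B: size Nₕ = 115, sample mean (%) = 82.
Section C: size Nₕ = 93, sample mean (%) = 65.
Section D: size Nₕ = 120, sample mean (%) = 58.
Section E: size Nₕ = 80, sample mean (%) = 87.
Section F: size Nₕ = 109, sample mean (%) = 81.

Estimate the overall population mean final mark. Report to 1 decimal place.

73.9

N = 650; weights Wₕ = Nₕ/N = (0.2046, 0.1769, 0.1431, 0.1846, 0.1231, 0.1677).
x̄_st = Σ Wₕ·x̄ₕ = 0.2046·74 + 0.1769·82 + 0.1431·65 + 0.1846·58 + 0.1231·87 + 0.1677·81 ≈ 73.948...
→ 73.9.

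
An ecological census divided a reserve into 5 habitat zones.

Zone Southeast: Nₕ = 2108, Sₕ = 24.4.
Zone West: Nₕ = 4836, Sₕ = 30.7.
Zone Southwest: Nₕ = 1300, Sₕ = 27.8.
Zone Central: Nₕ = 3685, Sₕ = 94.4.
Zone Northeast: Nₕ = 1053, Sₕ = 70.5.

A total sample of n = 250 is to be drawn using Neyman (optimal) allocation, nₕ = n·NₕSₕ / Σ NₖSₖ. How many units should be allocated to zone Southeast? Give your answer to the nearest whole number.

20

Σ NₕSₕ = 2108·24.4 + 4836·30.7 + 1300·27.8 + 3685·94.4 + 1053·70.5 = 658140.9.
Share for Southeast: 51435.2/658140.9 = 0.07815.
n_Southeast = 250 × 0.07815 = 19.538... → 20.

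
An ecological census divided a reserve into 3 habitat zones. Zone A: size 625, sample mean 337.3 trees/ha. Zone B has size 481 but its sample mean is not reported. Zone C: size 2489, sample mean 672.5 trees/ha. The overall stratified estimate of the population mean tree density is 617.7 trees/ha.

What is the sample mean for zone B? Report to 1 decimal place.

Σ Nₕx̄ₕ = N·μ, so 481·x̄_B = 3595·617.7 − (625·337.3 + 2489·672.5).
= 2220631.5 − 1884665 = 335966.5.
x̄_B = 335966.5 / 481 = 698.475... → 698.5.

698.5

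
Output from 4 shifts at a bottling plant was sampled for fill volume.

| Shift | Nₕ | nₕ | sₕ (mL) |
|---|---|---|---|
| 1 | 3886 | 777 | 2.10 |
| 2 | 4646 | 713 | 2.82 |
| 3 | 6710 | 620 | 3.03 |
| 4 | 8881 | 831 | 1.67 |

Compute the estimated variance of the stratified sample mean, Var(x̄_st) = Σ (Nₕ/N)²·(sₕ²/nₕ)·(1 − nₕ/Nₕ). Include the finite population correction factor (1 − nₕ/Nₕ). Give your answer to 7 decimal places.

0.0019202

N = 24123; Wₕ = Nₕ/N.
shift 1: (3886/24123)²·2.10²/777·(1 − 777/3886) = 0.0001178361
shift 2: (4646/24123)²·2.82²/713·(1 − 713/4646) = 0.0003502267
shift 3: (6710/24123)²·3.03²/620·(1 − 620/6710) = 0.0010398501
shift 4: (8881/24123)²·1.67²/831·(1 − 831/8881) = 0.0004123130
Sum = 0.0019202259 → 0.0019202.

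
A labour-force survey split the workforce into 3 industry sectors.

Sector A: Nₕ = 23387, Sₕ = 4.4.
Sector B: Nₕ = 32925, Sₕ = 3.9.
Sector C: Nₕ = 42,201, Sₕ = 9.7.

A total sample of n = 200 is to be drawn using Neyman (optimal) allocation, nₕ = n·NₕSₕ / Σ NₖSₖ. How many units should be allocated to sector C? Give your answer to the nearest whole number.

Σ NₕSₕ = 23387·4.4 + 32925·3.9 + 42201·9.7 = 640660.
Share for C: 409349.7/640660 = 0.63895.
n_C = 200 × 0.63895 = 127.790... → 128.

128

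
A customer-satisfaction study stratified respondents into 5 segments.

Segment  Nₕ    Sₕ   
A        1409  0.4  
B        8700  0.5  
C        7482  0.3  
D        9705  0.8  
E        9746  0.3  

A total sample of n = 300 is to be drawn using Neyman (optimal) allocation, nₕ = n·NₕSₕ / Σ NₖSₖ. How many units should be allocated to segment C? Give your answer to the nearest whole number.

38

Σ NₕSₕ = 1409·0.4 + 8700·0.5 + 7482·0.3 + 9705·0.8 + 9746·0.3 = 17846.
Share for C: 2244.6/17846 = 0.12578.
n_C = 300 × 0.12578 = 37.733... → 38.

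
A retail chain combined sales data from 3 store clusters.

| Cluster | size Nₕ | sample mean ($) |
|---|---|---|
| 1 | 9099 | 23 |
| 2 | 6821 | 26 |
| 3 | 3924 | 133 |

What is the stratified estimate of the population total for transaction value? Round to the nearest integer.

908515

Population total = Σ Nₕ·x̄ₕ (each stratum's size times its mean).
9099·23 + 6821·26 + 3924·133 = 209277 + 177346 + 521892 = 908515.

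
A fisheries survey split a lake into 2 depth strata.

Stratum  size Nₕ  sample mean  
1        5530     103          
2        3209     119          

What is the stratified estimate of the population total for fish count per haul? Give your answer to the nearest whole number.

951461

Estimate total by summing Nₕ·x̄ₕ over strata.
5530·103 + 3209·119 = 569590 + 381871 = 951461.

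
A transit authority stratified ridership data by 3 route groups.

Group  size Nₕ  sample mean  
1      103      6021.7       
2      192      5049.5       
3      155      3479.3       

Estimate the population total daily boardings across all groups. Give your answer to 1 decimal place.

1: 103·6021.7 = 620235.1
2: 192·5049.5 = 969504
3: 155·3479.3 = 539291.5
τ̂ = Σ Nₕx̄ₕ = 2129030.6.

2129030.6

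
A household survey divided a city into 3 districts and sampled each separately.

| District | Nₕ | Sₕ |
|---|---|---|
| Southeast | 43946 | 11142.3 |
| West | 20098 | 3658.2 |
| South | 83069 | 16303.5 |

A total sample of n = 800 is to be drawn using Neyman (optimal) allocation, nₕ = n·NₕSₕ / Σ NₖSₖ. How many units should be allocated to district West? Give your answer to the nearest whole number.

Southeast: NₕSₕ = 43946·11142.3 = 489659515.8
West: NₕSₕ = 20098·3658.2 = 73522503.6
South: NₕSₕ = 83069·16303.5 = 1354315441.5
Σ NₕSₕ = 1917497460.9.
n_West = 800·73522503.6/1917497460.9 = 30.674... → 31.

31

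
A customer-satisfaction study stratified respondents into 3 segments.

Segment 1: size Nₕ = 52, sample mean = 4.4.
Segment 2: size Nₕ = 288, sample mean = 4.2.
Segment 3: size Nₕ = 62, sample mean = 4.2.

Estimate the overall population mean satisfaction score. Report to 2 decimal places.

4.23

N = 52 + 288 + 62 = 402.
Overall mean = Σ (Nₕ/N)·x̄ₕ — weight by population share, not a simple average.
Σ Nₕx̄ₕ = 52·4.4 + 288·4.2 + 62·4.2 = 228.8 + 1209.6 + 260.4 = 1698.8.
Divide by N: 1698.8 / 402 = 4.2259... → 4.23.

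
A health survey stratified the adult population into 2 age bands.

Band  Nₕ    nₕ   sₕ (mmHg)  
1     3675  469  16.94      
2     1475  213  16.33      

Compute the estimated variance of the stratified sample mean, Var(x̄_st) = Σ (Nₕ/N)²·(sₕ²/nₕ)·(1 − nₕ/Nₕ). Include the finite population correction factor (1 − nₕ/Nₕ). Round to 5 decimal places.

N = 5150. Term for each stratum: Wₕ²sₕ²/nₕ·(1−nₕ/Nₕ).
Var(x̄_st) = 0.27180683 + 0.08786779 = 0.35967462 → 0.35967.

0.35967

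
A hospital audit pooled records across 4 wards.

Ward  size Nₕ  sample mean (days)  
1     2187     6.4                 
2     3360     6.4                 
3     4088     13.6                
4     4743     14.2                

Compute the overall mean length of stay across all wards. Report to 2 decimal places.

11.02

x̄_st = (Σ Nₕx̄ₕ) / (Σ Nₕ) = (2187·6.4 + 3360·6.4 + 4088·13.6 + 4743·14.2) / 14378
= 158448.2 / 14378 = 11.0202... → 11.02.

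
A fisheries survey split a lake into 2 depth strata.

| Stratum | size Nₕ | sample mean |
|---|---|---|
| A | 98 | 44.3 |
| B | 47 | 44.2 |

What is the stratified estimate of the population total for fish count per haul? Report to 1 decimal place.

A: 98·44.3 = 4341.4
B: 47·44.2 = 2077.4
τ̂ = Σ Nₕx̄ₕ = 6418.8.

6418.8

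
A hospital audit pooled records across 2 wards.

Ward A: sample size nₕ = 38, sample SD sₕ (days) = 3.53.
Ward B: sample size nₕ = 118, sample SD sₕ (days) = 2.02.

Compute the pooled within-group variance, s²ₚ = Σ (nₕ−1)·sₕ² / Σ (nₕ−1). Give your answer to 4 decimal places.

6.0939

Degrees of freedom: 37 + 117 = 154.
Σ(nₕ−1)sₕ² = 37·12.4609 + 117·4.0804 = 938.4601.
s²ₚ = 938.4601 / 154 = 6.093897... → 6.0939.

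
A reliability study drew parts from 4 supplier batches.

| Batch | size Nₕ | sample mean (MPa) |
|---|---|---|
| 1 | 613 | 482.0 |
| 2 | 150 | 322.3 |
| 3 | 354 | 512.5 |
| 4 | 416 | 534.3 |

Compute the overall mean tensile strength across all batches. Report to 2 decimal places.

N = 1533; weights Wₕ = Nₕ/N = (0.3999, 0.0978, 0.2309, 0.2714).
x̄_st = Σ Wₕ·x̄ₕ = 0.3999·482.0 + 0.0978·322.3 + 0.2309·512.5 + 0.2714·534.3 ≈ 487.6091...
→ 487.61.

487.61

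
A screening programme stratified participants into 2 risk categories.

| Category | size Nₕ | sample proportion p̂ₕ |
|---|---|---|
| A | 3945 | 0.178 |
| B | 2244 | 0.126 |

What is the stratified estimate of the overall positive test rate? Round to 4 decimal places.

0.1591

N = 3945 + 2244 = 6189.
Overall proportion = Σ (Nₕ/N)·p̂ₕ.
Σ Nₕp̂ₕ = 702.21 + 282.744 = 984.954.
984.954 / 6189 = 0.159146... → 0.1591.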